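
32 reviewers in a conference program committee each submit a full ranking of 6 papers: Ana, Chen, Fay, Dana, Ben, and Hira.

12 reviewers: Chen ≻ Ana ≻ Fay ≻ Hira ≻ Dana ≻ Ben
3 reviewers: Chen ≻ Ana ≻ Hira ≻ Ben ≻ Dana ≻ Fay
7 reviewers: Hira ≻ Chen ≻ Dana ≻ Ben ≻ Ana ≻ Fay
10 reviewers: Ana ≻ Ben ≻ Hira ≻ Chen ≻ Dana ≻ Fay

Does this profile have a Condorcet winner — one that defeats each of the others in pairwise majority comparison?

Head-to-head results (32 voters total):
Ana vs Chen: Chen wins 22–10.
Ana vs Fay: Ana wins 32–0.
Ana vs Dana: Ana wins 25–7.
Ana vs Ben: Ana wins 25–7.
Ana vs Hira: Ana wins 25–7.
Chen vs Fay: Chen wins 32–0.
Chen vs Dana: Chen wins 32–0.
Chen vs Ben: Chen wins 22–10.
Chen vs Hira: Hira wins 17–15.
Fay vs Dana: Dana wins 20–12.
Fay vs Ben: Ben wins 20–12.
Fay vs Hira: Hira wins 20–12.
Dana vs Ben: Dana wins 19–13.
Dana vs Hira: Hira wins 32–0.
Ben vs Hira: Hira wins 22–10.
No candidate beats all others: Ana beats Hira beats Chen beats Ana, a majority cycle.

No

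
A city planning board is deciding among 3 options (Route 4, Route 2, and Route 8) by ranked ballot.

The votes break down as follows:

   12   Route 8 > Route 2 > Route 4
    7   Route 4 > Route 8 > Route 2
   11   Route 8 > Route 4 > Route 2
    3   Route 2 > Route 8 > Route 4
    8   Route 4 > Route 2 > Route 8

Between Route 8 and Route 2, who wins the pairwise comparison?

Route 8

Ballots ranking Route 8 above Route 2: 12+7+11 = 30.
Ballots ranking Route 2 above Route 8: 3+8 = 11.
Route 8 wins the head-to-head, 30–11.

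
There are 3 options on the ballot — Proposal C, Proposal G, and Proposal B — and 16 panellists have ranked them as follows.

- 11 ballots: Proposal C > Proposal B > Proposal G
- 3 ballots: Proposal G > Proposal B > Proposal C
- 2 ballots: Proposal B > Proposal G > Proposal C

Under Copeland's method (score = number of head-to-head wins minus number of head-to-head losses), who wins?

Pairwise results:
  Proposal C vs Proposal G: Proposal C wins 11–5.
  Proposal C vs Proposal B: Proposal C wins 11–5.
  Proposal G vs Proposal B: Proposal B wins 13–3.
Copeland scores (wins − losses):
  Proposal C: 2 − 0 = 2
  Proposal G: 0 − 2 = -2
  Proposal B: 1 − 1 = 0
Proposal C has the best Copeland score.

Proposal C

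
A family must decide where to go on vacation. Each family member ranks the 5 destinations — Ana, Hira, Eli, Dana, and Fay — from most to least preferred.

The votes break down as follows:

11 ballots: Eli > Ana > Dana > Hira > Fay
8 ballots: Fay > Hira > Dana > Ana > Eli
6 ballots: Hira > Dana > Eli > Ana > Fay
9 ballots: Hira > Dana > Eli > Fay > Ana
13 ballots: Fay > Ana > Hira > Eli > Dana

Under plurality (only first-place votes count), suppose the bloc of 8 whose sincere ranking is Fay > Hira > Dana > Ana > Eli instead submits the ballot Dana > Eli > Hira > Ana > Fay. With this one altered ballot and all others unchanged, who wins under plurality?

First-place totals with the altered ballot: Ana 0, Hira 15, Eli 11, Dana 8, Fay 13.
The switch changes the winner from Fay to Hira.

Hira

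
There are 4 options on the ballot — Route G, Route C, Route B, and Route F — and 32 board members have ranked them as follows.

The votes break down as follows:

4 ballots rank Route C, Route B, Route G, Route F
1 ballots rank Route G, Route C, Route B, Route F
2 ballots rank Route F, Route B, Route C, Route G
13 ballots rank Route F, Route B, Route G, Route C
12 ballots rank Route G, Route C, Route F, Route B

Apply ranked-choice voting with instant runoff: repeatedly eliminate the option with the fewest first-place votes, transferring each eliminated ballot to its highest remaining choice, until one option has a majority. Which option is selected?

Route G

Round 1: Route F 15, Route G 13, Route C 4, Route B 0. Route B has the fewest and is eliminated.
Round 2: Route F 15, Route G 13, Route C 4. Route C has the fewest and is eliminated.
Round 3: Route G 17, Route F 15. Route G has a majority.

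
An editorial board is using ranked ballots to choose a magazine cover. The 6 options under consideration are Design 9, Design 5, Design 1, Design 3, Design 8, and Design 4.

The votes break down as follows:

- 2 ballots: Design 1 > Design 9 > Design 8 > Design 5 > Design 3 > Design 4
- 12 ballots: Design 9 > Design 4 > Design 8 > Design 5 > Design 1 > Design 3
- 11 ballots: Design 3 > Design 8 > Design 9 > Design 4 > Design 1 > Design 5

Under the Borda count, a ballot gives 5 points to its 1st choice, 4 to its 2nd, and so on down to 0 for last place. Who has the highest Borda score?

Borda scores:
  Design 9: 2·4 + 12·5 + 11·3 = 101
  Design 5: 2·2 + 12·2 + 11·0 = 28
  Design 1: 2·5 + 12·1 + 11·1 = 33
  Design 3: 2·1 + 12·0 + 11·5 = 57
  Design 8: 2·3 + 12·3 + 11·4 = 86
  Design 4: 2·0 + 12·4 + 11·2 = 70
Design 9 has the highest total.

Design 9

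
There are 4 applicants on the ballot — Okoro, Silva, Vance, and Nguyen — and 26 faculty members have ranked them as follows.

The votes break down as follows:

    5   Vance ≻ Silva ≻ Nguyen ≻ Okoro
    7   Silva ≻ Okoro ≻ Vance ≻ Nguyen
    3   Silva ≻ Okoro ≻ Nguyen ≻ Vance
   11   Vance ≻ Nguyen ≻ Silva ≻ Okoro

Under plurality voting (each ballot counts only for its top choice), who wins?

Vance

First-place vote totals:
  Okoro: 0
  Silva: 10
  Vance: 16
  Nguyen: 0
Vance has the most first-place votes.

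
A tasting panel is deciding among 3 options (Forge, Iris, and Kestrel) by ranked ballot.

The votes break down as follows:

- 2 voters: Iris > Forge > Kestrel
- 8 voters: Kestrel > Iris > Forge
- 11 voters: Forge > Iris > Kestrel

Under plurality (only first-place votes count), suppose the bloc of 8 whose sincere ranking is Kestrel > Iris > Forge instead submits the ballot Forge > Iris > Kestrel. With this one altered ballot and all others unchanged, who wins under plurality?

First-place totals with the altered ballot: Forge 19, Iris 2, Kestrel 0.
The winner is unchanged: still Forge.

Forge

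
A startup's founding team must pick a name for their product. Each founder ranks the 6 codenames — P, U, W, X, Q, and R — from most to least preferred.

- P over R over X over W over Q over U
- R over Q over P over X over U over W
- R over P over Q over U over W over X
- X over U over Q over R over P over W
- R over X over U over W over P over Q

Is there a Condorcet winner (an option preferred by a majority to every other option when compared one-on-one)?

Head-to-head results (5 voters total):
P vs U: P wins 3–2.
P vs W: P wins 4–1.
P vs X: P wins 3–2.
P vs Q: P wins 3–2.
P vs R: R wins 4–1.
U vs W: U wins 4–1.
U vs X: X wins 4–1.
U vs Q: Q wins 3–2.
U vs R: R wins 4–1.
W vs X: X wins 4–1.
W vs Q: Q wins 3–2.
W vs R: R wins 5–0.
X vs Q: X wins 3–2.
X vs R: R wins 4–1.
Q vs R: R wins 4–1.
R beats each rival — P (4–1), U (4–1), W (5–0), X (4–1), Q (4–1) — so R is the Condorcet winner.

Yes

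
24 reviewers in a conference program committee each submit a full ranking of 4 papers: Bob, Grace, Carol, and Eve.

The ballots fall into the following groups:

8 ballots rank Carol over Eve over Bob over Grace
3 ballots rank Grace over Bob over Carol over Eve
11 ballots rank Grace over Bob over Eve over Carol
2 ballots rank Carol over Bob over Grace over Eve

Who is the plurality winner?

First-place vote totals:
  Bob: 0
  Grace: 14
  Carol: 10
  Eve: 0
Grace has the most first-place votes.

Grace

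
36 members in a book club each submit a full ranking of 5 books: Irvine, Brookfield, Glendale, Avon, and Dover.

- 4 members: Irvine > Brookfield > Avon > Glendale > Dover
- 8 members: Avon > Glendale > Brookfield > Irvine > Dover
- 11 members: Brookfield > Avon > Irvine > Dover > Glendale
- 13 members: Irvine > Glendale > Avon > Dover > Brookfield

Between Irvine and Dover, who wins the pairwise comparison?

Ballots ranking Irvine above Dover: 4+8+11+13 = 36.
Ballots ranking Dover above Irvine: 0.
Irvine wins the head-to-head, 36–0.

Irvine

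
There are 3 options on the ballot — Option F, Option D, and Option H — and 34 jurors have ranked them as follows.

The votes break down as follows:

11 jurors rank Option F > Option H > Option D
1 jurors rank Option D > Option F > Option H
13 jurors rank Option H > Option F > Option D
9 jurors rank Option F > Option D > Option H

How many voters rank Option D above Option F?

1

Ballots ranking Option D above Option F: 1.
Ballots ranking Option F above Option D: 11+13+9 = 33.
So 1 of 34 voters prefer Option D to Option F.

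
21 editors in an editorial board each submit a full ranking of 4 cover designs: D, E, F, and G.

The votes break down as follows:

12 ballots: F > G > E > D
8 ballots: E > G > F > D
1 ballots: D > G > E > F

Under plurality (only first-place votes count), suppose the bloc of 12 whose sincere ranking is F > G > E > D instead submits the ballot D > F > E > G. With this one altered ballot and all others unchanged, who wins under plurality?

First-place totals with the altered ballot: D 13, E 8, F 0, G 0.
The switch changes the winner from F to D.

D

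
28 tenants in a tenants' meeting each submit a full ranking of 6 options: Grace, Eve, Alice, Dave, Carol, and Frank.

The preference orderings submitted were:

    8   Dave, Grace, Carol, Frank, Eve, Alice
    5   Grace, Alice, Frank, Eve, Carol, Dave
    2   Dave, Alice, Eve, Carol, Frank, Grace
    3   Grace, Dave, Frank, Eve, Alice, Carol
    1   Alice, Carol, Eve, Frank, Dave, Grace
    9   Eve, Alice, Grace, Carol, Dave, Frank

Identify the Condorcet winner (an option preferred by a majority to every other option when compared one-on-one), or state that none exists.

Grace

Head-to-head results (28 voters total):
Grace vs Eve: Grace wins 16–12.
Grace vs Alice: Grace wins 16–12.
Grace vs Dave: Grace wins 17–11.
Grace vs Carol: Grace wins 25–3.
Grace vs Frank: Grace wins 25–3.
Eve vs Alice: Eve wins 20–8.
Eve vs Dave: Eve wins 15–13.
Eve vs Carol: Eve wins 19–9.
Eve vs Frank: Frank wins 16–12.
Alice vs Dave: Alice wins 15–13.
Alice vs Carol: Alice wins 20–8.
Alice vs Frank: Alice wins 17–11.
Dave vs Carol: Carol wins 15–13.
Dave vs Frank: Dave wins 22–6.
Carol vs Frank: Carol wins 20–8.
Grace beats each rival — Eve (16–12), Alice (16–12), Dave (17–11), Carol (25–3), Frank (25–3) — so Grace is the Condorcet winner.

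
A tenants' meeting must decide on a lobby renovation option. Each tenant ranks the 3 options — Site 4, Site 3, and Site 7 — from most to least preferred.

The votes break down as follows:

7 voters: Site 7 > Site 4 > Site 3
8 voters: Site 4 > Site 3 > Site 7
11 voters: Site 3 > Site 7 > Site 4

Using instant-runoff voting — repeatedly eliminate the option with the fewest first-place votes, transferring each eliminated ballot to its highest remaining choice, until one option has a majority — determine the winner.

Round 1: Site 3 11, Site 4 8, Site 7 7. Site 7 has the fewest and is eliminated.
Round 2: Site 4 15, Site 3 11. Site 4 has a majority.

Site 4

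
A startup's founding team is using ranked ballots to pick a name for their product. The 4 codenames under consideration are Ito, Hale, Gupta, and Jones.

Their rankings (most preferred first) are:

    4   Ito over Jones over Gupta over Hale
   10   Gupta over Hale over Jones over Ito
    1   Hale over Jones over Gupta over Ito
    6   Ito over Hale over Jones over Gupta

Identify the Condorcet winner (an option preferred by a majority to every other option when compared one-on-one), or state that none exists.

None — there is no Condorcet winner

Head-to-head results (21 voters total):
Ito vs Hale: Hale wins 11–10.
Ito vs Gupta: Gupta wins 11–10.
Ito vs Jones: Jones wins 11–10.
Hale vs Gupta: Gupta wins 14–7.
Hale vs Jones: Hale wins 17–4.
Gupta vs Jones: Jones wins 11–10.
No candidate beats all others: Hale beats Jones beats Gupta beats Hale, a majority cycle.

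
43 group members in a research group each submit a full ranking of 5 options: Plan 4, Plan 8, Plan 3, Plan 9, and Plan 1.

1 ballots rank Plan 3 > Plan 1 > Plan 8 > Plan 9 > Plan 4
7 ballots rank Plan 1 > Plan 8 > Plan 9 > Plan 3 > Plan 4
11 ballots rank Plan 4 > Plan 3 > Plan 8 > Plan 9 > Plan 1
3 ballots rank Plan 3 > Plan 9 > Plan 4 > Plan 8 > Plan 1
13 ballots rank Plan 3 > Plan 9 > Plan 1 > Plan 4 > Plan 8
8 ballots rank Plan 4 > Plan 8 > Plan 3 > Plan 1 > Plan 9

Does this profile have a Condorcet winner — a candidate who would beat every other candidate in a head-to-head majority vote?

Head-to-head results (43 voters total):
Plan 4 vs Plan 8: Plan 4 wins 35–8.
Plan 4 vs Plan 3: Plan 3 wins 24–19.
Plan 4 vs Plan 9: Plan 9 wins 24–19.
Plan 4 vs Plan 1: Plan 4 wins 22–21.
Plan 8 vs Plan 3: Plan 3 wins 28–15.
Plan 8 vs Plan 9: Plan 8 wins 27–16.
Plan 8 vs Plan 1: Plan 8 wins 22–21.
Plan 3 vs Plan 9: Plan 3 wins 36–7.
Plan 3 vs Plan 1: Plan 3 wins 36–7.
Plan 9 vs Plan 1: Plan 9 wins 27–16.
Plan 3 beats each rival — Plan 4 (24–19), Plan 8 (28–15), Plan 9 (36–7), Plan 1 (36–7) — so Plan 3 is the Condorcet winner.

Yes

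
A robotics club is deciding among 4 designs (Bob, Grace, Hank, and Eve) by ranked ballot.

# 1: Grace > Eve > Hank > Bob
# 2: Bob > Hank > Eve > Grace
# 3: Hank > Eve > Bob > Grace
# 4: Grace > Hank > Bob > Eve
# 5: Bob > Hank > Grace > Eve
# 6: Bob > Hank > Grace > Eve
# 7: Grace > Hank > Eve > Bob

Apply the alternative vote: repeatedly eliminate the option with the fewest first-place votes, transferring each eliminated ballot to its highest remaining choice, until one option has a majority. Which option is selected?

Round 1: Bob 3, Grace 3, Hank 1, Eve 0. Eve has the fewest and is eliminated.
Round 2: Bob 3, Grace 3, Hank 1. Hank has the fewest and is eliminated.
Round 3: Bob 4, Grace 3. Bob has a majority.

Bob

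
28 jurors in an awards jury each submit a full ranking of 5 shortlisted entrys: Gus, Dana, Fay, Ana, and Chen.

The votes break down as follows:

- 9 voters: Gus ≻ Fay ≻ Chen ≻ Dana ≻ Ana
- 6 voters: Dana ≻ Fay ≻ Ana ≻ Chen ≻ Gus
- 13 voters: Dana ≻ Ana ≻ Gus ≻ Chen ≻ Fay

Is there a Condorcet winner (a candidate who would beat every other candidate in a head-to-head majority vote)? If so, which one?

Dana

Head-to-head results (28 voters total):
Gus vs Dana: Dana wins 19–9.
Gus vs Fay: Gus wins 22–6.
Gus vs Ana: Ana wins 19–9.
Gus vs Chen: Gus wins 22–6.
Dana vs Fay: Dana wins 19–9.
Dana vs Ana: Dana wins 28–0.
Dana vs Chen: Dana wins 19–9.
Fay vs Ana: Fay wins 15–13.
Fay vs Chen: Fay wins 15–13.
Ana vs Chen: Ana wins 19–9.
Dana beats each rival — Gus (19–9), Fay (19–9), Ana (28–0), Chen (19–9) — so Dana is the Condorcet winner.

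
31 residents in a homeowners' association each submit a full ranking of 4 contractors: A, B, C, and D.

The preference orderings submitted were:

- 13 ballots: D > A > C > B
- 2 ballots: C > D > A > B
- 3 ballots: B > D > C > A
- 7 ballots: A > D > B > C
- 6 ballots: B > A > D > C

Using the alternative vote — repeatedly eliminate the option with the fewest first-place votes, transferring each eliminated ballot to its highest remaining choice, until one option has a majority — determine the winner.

Round 1: D 13, B 9, A 7, C 2. C has the fewest and is eliminated.
Round 2: D 15, B 9, A 7. A has the fewest and is eliminated.
Round 3: D 22, B 9. D has a majority.

D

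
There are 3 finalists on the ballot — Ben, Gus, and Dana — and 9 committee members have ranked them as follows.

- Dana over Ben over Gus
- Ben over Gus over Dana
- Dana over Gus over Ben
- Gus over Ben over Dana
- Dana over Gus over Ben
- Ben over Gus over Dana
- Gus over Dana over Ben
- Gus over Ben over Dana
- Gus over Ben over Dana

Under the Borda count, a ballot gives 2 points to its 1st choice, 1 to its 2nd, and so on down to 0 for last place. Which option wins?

Gus

Borda scores:
  Ben: 1 + 2 + 0 + 1 + 0 + 2 + 0 + 1 + 1 = 8
  Gus: 0 + 1 + 1 + 2 + 1 + 1 + 2 + 2 + 2 = 12
  Dana: 2 + 0 + 2 + 0 + 2 + 0 + 1 + 0 + 0 = 7
Gus has the highest total.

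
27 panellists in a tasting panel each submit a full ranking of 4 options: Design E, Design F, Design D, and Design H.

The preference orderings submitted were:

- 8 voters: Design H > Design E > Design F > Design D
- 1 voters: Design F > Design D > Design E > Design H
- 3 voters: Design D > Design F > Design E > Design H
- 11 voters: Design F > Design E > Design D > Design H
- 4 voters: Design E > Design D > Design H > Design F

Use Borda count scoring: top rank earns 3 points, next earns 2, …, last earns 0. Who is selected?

Design E

Borda scores:
  Design E: 8·2 + 1 + 3·1 + 11·2 + 4·3 = 54
  Design F: 8·1 + 3 + 3·2 + 11·3 + 4·0 = 50
  Design D: 8·0 + 2 + 3·3 + 11·1 + 4·2 = 30
  Design H: 8·3 + 0 + 3·0 + 11·0 + 4·1 = 28
Design E has the highest total.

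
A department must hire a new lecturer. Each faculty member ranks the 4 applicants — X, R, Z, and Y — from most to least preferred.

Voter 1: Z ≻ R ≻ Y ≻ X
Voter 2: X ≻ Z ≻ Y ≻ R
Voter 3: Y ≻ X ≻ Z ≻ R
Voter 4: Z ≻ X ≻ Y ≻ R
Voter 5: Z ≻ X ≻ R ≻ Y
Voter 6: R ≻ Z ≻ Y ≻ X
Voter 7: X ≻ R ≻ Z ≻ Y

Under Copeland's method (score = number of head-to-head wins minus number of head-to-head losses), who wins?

Pairwise results:
  X vs R: X wins 5–2.
  X vs Z: Z wins 4–3.
  X vs Y: X wins 4–3.
  R vs Z: Z wins 5–2.
  R vs Y: R wins 4–3.
  Z vs Y: Z wins 6–1.
Copeland scores (wins − losses):
  X: 2 − 1 = 1
  R: 1 − 2 = -1
  Z: 3 − 0 = 3
  Y: 0 − 3 = -3
Z has the best Copeland score.

Z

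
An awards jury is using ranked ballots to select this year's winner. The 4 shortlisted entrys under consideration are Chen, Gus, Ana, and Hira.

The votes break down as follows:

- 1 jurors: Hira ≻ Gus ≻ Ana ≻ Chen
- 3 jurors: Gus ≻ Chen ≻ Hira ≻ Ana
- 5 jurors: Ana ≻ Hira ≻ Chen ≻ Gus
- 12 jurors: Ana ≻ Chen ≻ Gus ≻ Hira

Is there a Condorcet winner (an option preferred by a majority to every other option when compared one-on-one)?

Head-to-head results (21 voters total):
Chen vs Gus: Chen wins 17–4.
Chen vs Ana: Ana wins 18–3.
Chen vs Hira: Chen wins 15–6.
Gus vs Ana: Ana wins 17–4.
Gus vs Hira: Gus wins 15–6.
Ana vs Hira: Ana wins 17–4.
Ana beats each rival — Chen (18–3), Gus (17–4), Hira (17–4) — so Ana is the Condorcet winner.

Yes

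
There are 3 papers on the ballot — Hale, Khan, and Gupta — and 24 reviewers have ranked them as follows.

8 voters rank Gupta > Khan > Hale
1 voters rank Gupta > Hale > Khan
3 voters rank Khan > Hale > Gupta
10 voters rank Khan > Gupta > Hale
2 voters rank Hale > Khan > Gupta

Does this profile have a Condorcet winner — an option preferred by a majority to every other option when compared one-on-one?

Yes

Head-to-head results (24 voters total):
Hale vs Khan: Khan wins 21–3.
Hale vs Gupta: Gupta wins 19–5.
Khan vs Gupta: Khan wins 15–9.
Khan beats each rival — Hale (21–3), Gupta (15–9) — so Khan is the Condorcet winner.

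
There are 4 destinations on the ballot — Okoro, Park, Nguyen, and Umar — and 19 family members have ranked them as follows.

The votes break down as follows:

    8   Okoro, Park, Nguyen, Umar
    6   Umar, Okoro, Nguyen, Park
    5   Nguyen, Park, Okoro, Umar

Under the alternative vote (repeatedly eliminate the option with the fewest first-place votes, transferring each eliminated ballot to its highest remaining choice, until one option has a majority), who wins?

Round 1: Okoro 8, Umar 6, Nguyen 5, Park 0. Park has the fewest and is eliminated.
Round 2: Okoro 8, Umar 6, Nguyen 5. Nguyen has the fewest and is eliminated.
Round 3: Okoro 13, Umar 6. Okoro has a majority.

Okoro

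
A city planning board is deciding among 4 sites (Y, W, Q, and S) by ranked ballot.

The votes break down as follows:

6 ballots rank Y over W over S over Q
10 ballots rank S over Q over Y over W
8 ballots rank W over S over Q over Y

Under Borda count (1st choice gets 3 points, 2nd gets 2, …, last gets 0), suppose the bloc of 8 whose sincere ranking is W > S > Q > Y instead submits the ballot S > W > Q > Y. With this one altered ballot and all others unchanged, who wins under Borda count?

Borda totals with the altered ballot: Y 28, W 28, Q 28, S 60.
The winner is unchanged: still S.

S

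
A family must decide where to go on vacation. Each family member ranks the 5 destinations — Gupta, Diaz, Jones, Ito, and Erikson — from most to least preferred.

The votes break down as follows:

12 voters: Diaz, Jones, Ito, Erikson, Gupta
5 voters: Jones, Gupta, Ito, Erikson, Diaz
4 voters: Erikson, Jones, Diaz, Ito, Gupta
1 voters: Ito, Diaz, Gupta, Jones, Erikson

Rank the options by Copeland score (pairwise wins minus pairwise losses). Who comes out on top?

Diaz

Pairwise results:
  Gupta vs Diaz: Diaz wins 17–5.
  Gupta vs Jones: Jones wins 21–1.
  Gupta vs Ito: Ito wins 17–5.
  Gupta vs Erikson: Erikson wins 16–6.
  Diaz vs Jones: Diaz wins 13–9.
  Diaz vs Ito: Diaz wins 16–6.
  Diaz vs Erikson: Diaz wins 13–9.
  Jones vs Ito: Jones wins 21–1.
  Jones vs Erikson: Jones wins 18–4.
  Ito vs Erikson: Ito wins 18–4.
Copeland scores (wins − losses):
  Gupta: 0 − 4 = -4
  Diaz: 4 − 0 = 4
  Jones: 3 − 1 = 2
  Ito: 2 − 2 = 0
  Erikson: 1 − 3 = -2
Diaz has the best Copeland score.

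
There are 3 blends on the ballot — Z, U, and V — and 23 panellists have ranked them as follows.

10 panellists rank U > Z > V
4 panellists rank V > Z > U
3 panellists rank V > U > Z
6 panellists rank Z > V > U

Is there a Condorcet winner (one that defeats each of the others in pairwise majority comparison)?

Head-to-head results (23 voters total):
Z vs U: U wins 13–10.
Z vs V: Z wins 16–7.
U vs V: V wins 13–10.
No candidate beats all others: Z beats V beats U beats Z, a majority cycle.

No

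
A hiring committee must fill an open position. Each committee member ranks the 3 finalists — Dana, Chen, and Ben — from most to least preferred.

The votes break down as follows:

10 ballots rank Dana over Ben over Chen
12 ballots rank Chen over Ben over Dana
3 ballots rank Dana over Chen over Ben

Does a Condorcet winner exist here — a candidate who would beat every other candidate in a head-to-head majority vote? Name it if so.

Dana

Head-to-head results (25 voters total):
Dana vs Chen: Dana wins 13–12.
Dana vs Ben: Dana wins 13–12.
Chen vs Ben: Chen wins 15–10.
Dana beats each rival — Chen (13–12), Ben (13–12) — so Dana is the Condorcet winner.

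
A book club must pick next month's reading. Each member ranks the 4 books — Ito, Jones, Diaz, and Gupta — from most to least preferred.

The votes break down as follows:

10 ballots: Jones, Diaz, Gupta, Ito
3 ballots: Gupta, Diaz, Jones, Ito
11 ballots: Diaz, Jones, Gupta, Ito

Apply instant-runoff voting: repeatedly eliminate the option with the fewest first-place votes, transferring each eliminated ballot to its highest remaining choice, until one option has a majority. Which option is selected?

Diaz

Round 1: Diaz 11, Jones 10, Gupta 3, Ito 0. Ito has the fewest and is eliminated.
Round 2: Diaz 11, Jones 10, Gupta 3. Gupta has the fewest and is eliminated.
Round 3: Diaz 14, Jones 10. Diaz has a majority.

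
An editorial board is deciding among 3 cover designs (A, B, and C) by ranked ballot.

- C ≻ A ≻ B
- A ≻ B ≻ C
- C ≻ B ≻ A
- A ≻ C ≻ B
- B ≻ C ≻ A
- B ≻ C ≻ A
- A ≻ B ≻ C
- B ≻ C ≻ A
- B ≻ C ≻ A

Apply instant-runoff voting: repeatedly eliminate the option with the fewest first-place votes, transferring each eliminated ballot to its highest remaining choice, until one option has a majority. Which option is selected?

B

Round 1: B 4, A 3, C 2. C has the fewest and is eliminated.
Round 2: B 5, A 4. B has a majority.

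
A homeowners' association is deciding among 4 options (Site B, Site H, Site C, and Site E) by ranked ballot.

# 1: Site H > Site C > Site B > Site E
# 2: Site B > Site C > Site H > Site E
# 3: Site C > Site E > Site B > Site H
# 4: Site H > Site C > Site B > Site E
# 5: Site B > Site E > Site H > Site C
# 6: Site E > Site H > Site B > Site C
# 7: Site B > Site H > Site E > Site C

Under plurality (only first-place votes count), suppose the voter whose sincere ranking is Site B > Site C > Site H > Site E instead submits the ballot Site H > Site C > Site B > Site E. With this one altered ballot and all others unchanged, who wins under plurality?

Site H

First-place totals with the altered ballot: Site B 2, Site H 3, Site C 1, Site E 1.
The switch changes the winner from Site B to Site H.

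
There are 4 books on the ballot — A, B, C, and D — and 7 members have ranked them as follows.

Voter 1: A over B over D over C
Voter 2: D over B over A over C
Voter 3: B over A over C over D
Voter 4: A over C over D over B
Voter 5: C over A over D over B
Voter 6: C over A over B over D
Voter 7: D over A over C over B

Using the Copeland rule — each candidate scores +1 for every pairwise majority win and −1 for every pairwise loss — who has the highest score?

A

Pairwise results:
  A vs B: A wins 5–2.
  A vs C: A wins 5–2.
  A vs D: A wins 5–2.
  B vs C: C wins 4–3.
  B vs D: D wins 4–3.
  C vs D: C wins 4–3.
Copeland scores (wins − losses):
  A: 3 − 0 = 3
  B: 0 − 3 = -3
  C: 2 − 1 = 1
  D: 1 − 2 = -1
A has the best Copeland score.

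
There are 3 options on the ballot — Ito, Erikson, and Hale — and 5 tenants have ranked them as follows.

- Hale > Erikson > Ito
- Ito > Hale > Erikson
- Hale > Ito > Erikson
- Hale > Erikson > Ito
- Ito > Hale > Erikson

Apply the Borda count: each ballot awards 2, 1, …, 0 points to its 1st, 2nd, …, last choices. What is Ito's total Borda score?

5

Borda scores:
  Ito: 0 + 2 + 1 + 0 + 2 = 5
  Erikson: 1 + 0 + 0 + 1 + 0 = 2
  Hale: 2 + 1 + 2 + 2 + 1 = 8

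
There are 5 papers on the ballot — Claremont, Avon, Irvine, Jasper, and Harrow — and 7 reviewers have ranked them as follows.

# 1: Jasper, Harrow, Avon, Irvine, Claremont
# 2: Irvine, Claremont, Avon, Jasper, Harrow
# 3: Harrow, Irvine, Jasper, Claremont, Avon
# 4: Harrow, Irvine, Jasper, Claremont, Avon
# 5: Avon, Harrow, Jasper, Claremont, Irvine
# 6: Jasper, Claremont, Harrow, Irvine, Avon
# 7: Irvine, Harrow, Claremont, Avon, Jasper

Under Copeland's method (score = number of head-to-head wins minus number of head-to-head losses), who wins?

Harrow

Pairwise results:
  Claremont vs Avon: Claremont wins 5–2.
  Claremont vs Irvine: Irvine wins 5–2.
  Claremont vs Jasper: Jasper wins 5–2.
  Claremont vs Harrow: Harrow wins 5–2.
  Avon vs Irvine: Irvine wins 5–2.
  Avon vs Jasper: Jasper wins 4–3.
  Avon vs Harrow: Harrow wins 5–2.
  Irvine vs Jasper: Irvine wins 4–3.
  Irvine vs Harrow: Harrow wins 5–2.
  Jasper vs Harrow: Harrow wins 4–3.
Copeland scores (wins − losses):
  Claremont: 1 − 3 = -2
  Avon: 0 − 4 = -4
  Irvine: 3 − 1 = 2
  Jasper: 2 − 2 = 0
  Harrow: 4 − 0 = 4
Harrow has the best Copeland score.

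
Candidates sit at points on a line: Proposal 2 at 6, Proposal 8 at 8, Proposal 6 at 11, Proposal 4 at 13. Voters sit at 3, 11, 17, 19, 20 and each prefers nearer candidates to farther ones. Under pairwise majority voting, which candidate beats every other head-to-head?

With single-peaked preferences on a line, the Condorcet winner is the candidate closest to the median voter.
The median voter (position 17) is closest to Proposal 4 at 13.
Check: Proposal 4 vs Proposal 6 — voters closer to Proposal 4: 3 of 5.

Proposal 4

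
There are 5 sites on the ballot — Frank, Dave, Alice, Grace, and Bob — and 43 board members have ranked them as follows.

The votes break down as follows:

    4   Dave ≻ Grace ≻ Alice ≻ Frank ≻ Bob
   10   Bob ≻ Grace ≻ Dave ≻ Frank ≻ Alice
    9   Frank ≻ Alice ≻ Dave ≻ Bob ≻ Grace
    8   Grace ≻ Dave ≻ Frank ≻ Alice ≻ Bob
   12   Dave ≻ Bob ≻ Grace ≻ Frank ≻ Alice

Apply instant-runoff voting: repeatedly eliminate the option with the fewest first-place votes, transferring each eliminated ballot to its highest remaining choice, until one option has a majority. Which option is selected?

Round 1: Dave 16, Bob 10, Frank 9, Grace 8, Alice 0. Alice has the fewest and is eliminated.
Round 2: Dave 16, Bob 10, Frank 9, Grace 8. Grace has the fewest and is eliminated.
Round 3: Dave 24, Bob 10, Frank 9. Dave has a majority.

Dave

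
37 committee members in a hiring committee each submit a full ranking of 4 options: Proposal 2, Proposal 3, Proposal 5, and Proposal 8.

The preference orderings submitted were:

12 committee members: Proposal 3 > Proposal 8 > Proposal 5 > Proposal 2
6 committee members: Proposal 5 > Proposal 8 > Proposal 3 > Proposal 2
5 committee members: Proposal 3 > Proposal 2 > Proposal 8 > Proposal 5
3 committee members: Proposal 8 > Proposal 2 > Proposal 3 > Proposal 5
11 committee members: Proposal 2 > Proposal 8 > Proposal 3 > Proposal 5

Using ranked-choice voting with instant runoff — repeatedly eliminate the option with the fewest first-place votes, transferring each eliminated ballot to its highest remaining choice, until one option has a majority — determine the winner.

Proposal 3

Round 1: Proposal 3 17, Proposal 2 11, Proposal 5 6, Proposal 8 3. Proposal 8 has the fewest and is eliminated.
Round 2: Proposal 3 17, Proposal 2 14, Proposal 5 6. Proposal 5 has the fewest and is eliminated.
Round 3: Proposal 3 23, Proposal 2 14. Proposal 3 has a majority.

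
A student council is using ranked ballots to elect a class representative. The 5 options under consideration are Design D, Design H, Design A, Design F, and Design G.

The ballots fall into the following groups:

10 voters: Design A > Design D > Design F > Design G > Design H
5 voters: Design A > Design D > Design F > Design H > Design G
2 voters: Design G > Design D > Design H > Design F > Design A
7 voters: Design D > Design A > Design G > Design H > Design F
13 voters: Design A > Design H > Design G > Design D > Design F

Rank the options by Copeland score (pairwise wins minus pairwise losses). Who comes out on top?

Design A

Pairwise results:
  Design D vs Design H: Design D wins 24–13.
  Design D vs Design A: Design A wins 28–9.
  Design D vs Design F: Design D wins 37–0.
  Design D vs Design G: Design D wins 22–15.
  Design H vs Design A: Design A wins 35–2.
  Design H vs Design F: Design H wins 22–15.
  Design H vs Design G: Design G wins 19–18.
  Design A vs Design F: Design A wins 35–2.
  Design A vs Design G: Design A wins 35–2.
  Design F vs Design G: Design G wins 22–15.
Copeland scores (wins − losses):
  Design D: 3 − 1 = 2
  Design H: 1 − 3 = -2
  Design A: 4 − 0 = 4
  Design F: 0 − 4 = -4
  Design G: 2 − 2 = 0
Design A has the best Copeland score.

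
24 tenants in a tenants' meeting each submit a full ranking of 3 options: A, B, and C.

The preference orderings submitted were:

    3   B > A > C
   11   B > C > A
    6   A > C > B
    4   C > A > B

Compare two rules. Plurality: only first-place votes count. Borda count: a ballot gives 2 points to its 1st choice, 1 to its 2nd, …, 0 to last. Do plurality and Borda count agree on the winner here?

Plurality first-place counts: A 6, B 14, C 4 → B.
Borda totals: A 19, B 28, C 25 → B.
The two rules agree on B.

Yes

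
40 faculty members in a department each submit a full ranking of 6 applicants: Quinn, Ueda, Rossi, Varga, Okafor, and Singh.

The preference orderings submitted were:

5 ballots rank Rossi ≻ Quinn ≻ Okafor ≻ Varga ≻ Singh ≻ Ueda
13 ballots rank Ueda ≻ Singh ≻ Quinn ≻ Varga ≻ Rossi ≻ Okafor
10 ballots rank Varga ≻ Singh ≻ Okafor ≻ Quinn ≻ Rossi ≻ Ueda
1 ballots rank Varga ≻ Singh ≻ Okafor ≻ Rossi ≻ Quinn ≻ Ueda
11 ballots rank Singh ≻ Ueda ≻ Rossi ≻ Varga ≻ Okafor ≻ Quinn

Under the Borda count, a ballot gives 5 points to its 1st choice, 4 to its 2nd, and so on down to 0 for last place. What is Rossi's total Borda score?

Borda scores:
  Quinn: 5·4 + 13·3 + 10·2 + 1 + 11·0 = 80
  Ueda: 5·0 + 13·5 + 10·0 + 0 + 11·4 = 109
  Rossi: 5·5 + 13·1 + 10·1 + 2 + 11·3 = 83
  Varga: 5·2 + 13·2 + 10·5 + 5 + 11·2 = 113
  Okafor: 5·3 + 13·0 + 10·3 + 3 + 11·1 = 59
  Singh: 5·1 + 13·4 + 10·4 + 4 + 11·5 = 156

83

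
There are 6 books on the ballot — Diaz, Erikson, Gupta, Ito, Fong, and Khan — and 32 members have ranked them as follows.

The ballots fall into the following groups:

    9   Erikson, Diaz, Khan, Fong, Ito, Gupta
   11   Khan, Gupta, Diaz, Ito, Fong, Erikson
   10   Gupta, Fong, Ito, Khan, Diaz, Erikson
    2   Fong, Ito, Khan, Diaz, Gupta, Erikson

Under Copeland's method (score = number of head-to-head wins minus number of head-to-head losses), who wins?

Khan

Pairwise results:
  Diaz vs Erikson: Diaz wins 23–9.
  Diaz vs Gupta: Gupta wins 21–11.
  Diaz vs Ito: Diaz wins 20–12.
  Diaz vs Fong: Diaz wins 20–12.
  Diaz vs Khan: Khan wins 23–9.
  Erikson vs Gupta: Gupta wins 23–9.
  Erikson vs Ito: Ito wins 23–9.
  Erikson vs Fong: Fong wins 23–9.
  Erikson vs Khan: Khan wins 23–9.
  Gupta vs Ito: Gupta wins 21–11.
  Gupta vs Fong: Gupta wins 21–11.
  Gupta vs Khan: Khan wins 22–10.
  Ito vs Fong: Fong wins 21–11.
  Ito vs Khan: Khan wins 20–12.
  Fong vs Khan: Khan wins 20–12.
Copeland scores (wins − losses):
  Diaz: 3 − 2 = 1
  Erikson: 0 − 5 = -5
  Gupta: 4 − 1 = 3
  Ito: 1 − 4 = -3
  Fong: 2 − 3 = -1
  Khan: 5 − 0 = 5
Khan has the best Copeland score.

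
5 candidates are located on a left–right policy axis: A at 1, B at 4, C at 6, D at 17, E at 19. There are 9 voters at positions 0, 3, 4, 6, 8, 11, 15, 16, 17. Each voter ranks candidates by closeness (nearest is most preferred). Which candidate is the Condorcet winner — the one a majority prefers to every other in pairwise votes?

C

With single-peaked preferences on a line, the Condorcet winner is the candidate closest to the median voter.
The median voter (position 8) is closest to C at 6.
Check: C vs E — voters closer to C: 6 of 9.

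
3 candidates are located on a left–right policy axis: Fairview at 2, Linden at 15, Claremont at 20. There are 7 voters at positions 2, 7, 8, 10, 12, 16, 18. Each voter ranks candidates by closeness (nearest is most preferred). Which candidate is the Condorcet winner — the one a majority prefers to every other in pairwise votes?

Linden

With single-peaked preferences on a line, the Condorcet winner is the candidate closest to the median voter.
The median voter (position 10) is closest to Linden at 15.
Check: Linden vs Fairview — voters closer to Linden: 4 of 7.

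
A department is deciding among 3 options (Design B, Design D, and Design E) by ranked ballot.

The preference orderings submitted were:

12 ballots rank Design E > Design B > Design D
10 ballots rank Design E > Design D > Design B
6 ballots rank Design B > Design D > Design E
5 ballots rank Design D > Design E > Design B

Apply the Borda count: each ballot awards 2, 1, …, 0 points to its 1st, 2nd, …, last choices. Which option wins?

Borda scores:
  Design B: 12·1 + 10·0 + 6·2 + 5·0 = 24
  Design D: 12·0 + 10·1 + 6·1 + 5·2 = 26
  Design E: 12·2 + 10·2 + 6·0 + 5·1 = 49
Design E has the highest total.

Design E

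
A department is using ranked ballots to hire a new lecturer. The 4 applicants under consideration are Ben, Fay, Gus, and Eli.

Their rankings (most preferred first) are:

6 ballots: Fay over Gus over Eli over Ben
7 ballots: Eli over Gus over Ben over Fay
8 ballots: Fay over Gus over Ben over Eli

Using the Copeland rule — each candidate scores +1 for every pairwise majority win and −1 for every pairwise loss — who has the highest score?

Fay

Pairwise results:
  Ben vs Fay: Fay wins 14–7.
  Ben vs Gus: Gus wins 21–0.
  Ben vs Eli: Eli wins 13–8.
  Fay vs Gus: Fay wins 14–7.
  Fay vs Eli: Fay wins 14–7.
  Gus vs Eli: Gus wins 14–7.
Copeland scores (wins − losses):
  Ben: 0 − 3 = -3
  Fay: 3 − 0 = 3
  Gus: 2 − 1 = 1
  Eli: 1 − 2 = -1
Fay has the best Copeland score.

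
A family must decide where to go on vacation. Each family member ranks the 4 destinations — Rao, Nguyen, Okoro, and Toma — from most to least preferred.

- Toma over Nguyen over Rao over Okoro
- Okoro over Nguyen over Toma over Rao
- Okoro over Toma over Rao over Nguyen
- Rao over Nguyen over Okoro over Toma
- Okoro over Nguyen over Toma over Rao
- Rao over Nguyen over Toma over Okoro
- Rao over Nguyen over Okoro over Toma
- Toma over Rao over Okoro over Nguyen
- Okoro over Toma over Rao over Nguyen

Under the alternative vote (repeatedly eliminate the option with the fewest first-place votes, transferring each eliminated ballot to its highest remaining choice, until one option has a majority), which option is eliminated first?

Nguyen

Round 1: Okoro 4, Rao 3, Toma 2, Nguyen 0. Nguyen has the fewest and is eliminated.
Round 2: Okoro 4, Rao 3, Toma 2. Toma has the fewest and is eliminated.
Round 3: Rao 5, Okoro 4. Rao has a majority.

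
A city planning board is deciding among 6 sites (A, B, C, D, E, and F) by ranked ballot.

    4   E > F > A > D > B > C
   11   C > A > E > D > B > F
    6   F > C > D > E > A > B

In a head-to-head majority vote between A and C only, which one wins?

Ballots ranking A above C: 4.
Ballots ranking C above A: 11+6 = 17.
C wins the head-to-head, 17–4.

C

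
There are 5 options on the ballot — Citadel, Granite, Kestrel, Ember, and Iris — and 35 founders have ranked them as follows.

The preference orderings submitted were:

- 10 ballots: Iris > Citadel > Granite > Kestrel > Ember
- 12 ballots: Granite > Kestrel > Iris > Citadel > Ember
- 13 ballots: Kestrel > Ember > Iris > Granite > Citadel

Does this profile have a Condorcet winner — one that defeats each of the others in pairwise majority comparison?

No

Head-to-head results (35 voters total):
Citadel vs Granite: Granite wins 25–10.
Citadel vs Kestrel: Kestrel wins 25–10.
Citadel vs Ember: Citadel wins 22–13.
Citadel vs Iris: Iris wins 35–0.
Granite vs Kestrel: Granite wins 22–13.
Granite vs Ember: Granite wins 22–13.
Granite vs Iris: Iris wins 23–12.
Kestrel vs Ember: Kestrel wins 35–0.
Kestrel vs Iris: Kestrel wins 25–10.
Ember vs Iris: Iris wins 22–13.
No candidate beats all others: Granite beats Kestrel beats Iris beats Granite, a majority cycle.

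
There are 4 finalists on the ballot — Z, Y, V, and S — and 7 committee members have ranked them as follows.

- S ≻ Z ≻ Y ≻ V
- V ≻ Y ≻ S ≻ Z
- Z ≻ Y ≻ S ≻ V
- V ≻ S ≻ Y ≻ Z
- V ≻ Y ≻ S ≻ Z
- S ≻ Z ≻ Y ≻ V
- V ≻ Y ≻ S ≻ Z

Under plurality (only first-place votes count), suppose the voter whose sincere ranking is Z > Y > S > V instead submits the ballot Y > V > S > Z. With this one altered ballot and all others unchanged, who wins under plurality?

V

First-place totals with the altered ballot: Z 0, Y 1, V 4, S 2.
The winner is unchanged: still V.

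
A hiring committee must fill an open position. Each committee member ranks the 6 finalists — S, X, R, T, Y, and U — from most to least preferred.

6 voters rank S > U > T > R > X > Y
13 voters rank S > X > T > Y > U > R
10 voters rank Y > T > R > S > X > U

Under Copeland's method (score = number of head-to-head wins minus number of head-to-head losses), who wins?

Pairwise results:
  S vs X: S wins 29–0.
  S vs R: S wins 19–10.
  S vs T: S wins 19–10.
  S vs Y: S wins 19–10.
  S vs U: S wins 29–0.
  X vs R: R wins 16–13.
  X vs T: T wins 16–13.
  X vs Y: X wins 19–10.
  X vs U: X wins 23–6.
  R vs T: T wins 29–0.
  R vs Y: Y wins 23–6.
  R vs U: U wins 19–10.
  T vs Y: T wins 19–10.
  T vs U: T wins 23–6.
  Y vs U: Y wins 23–6.
Copeland scores (wins − losses):
  S: 5 − 0 = 5
  X: 2 − 3 = -1
  R: 1 − 4 = -3
  T: 4 − 1 = 3
  Y: 2 − 3 = -1
  U: 1 − 4 = -3
S has the best Copeland score.

S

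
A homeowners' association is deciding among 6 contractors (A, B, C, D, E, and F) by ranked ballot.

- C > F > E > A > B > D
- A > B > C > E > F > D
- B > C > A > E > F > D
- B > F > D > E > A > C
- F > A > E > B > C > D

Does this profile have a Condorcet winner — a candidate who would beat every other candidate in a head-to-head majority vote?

Head-to-head results (5 voters total):
A vs B: A wins 3–2.
A vs C: A wins 3–2.
A vs D: A wins 4–1.
A vs E: A wins 3–2.
A vs F: F wins 3–2.
B vs C: B wins 4–1.
B vs D: B wins 5–0.
B vs E: B wins 3–2.
B vs F: B wins 3–2.
C vs D: C wins 4–1.
C vs E: C wins 3–2.
C vs F: C wins 3–2.
D vs E: E wins 4–1.
D vs F: F wins 5–0.
E vs F: F wins 3–2.
No candidate beats all others: A beats B beats F beats A, a majority cycle.

No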